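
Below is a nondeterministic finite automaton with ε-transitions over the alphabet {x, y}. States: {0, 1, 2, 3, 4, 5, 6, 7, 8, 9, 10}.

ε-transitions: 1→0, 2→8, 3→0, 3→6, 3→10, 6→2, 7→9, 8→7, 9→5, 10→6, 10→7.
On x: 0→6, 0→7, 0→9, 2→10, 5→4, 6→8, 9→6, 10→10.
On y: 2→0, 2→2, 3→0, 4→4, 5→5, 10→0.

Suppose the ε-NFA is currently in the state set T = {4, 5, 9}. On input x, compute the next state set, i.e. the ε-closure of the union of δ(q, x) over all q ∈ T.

{2, 4, 5, 6, 7, 8, 9}

5 on x → {4}.
9 on x → {6}.
No x-transition from 4.
Union after reading x: {4, 6}.
Now take the ε-closure:
From 6 via ε: add 2.
From 2 via ε: add 8.
From 8 via ε: add 7.
From 7 via ε: add 9.
From 9 via ε: add 5.
No new states can be added; the closed set is {2, 4, 5, 6, 7, 8, 9}.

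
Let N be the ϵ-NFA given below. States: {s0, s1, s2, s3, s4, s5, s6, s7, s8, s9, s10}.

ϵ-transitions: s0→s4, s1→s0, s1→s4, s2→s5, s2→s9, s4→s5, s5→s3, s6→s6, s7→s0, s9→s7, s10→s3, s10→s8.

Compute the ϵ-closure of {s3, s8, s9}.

{s0, s3, s4, s5, s7, s8, s9}

Start with {s3, s8, s9}.
From s9 via ϵ: add s7.
From s7 via ϵ: add s0.
From s0 via ϵ: add s4.
From s4 via ϵ: add s5.
No new states can be added; the closed set is {s0, s3, s4, s5, s7, s8, s9}.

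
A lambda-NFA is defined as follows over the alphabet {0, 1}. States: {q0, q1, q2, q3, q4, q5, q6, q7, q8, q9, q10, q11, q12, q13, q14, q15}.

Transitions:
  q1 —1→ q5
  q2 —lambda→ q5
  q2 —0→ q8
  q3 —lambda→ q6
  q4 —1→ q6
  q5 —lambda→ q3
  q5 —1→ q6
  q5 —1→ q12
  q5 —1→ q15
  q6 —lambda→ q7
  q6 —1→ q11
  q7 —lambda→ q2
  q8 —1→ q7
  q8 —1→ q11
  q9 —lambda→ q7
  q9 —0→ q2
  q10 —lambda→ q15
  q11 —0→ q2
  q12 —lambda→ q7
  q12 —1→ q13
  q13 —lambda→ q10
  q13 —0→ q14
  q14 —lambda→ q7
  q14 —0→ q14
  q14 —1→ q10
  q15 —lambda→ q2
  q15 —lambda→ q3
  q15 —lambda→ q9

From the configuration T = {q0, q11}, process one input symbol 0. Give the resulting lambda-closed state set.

{q2, q3, q5, q6, q7}

q11 on 0 → {q2}.
No 0-transition from q0.
Union after reading 0: {q2}.
Now take the lambda-closure:
From q2 via lambda: add q5.
From q5 via lambda: add q3.
From q3 via lambda: add q6.
From q6 via lambda: add q7.
No new states can be added; the closed set is {q2, q3, q5, q6, q7}.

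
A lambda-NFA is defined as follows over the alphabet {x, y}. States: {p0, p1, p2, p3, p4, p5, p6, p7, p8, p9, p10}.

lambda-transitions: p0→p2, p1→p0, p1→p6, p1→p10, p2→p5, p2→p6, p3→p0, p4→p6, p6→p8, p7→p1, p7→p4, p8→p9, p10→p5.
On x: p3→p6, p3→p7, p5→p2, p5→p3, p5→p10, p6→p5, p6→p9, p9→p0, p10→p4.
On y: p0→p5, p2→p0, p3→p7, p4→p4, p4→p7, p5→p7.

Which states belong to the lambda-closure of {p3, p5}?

Start with {p3, p5}.
From p3 via lambda: add p0.
From p0 via lambda: add p2.
From p2 via lambda: add p6.
From p6 via lambda: add p8.
From p8 via lambda: add p9.
No new states can be added; the closed set is {p0, p2, p3, p5, p6, p8, p9}.

{p0, p2, p3, p5, p6, p8, p9}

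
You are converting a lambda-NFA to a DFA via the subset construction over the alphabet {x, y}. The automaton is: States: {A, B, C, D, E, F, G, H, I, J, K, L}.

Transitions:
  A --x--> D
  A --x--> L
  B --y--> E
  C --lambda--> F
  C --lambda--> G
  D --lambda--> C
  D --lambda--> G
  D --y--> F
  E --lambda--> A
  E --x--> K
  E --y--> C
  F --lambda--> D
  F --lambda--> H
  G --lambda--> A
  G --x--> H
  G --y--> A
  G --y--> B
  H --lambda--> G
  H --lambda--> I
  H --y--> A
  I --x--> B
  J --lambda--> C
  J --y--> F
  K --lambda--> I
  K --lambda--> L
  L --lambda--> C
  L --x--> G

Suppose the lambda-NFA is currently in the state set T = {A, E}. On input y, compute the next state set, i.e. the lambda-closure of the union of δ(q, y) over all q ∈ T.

E on y → {C}.
No y-transition from A.
Union after reading y: {C}.
Now take the lambda-closure:
From C via lambda: add F, G.
From F via lambda: add D, H.
From G via lambda: add A.
From H via lambda: add I.
No new states can be added; the closed set is {A, C, D, F, G, H, I}.

{A, C, D, F, G, H, I}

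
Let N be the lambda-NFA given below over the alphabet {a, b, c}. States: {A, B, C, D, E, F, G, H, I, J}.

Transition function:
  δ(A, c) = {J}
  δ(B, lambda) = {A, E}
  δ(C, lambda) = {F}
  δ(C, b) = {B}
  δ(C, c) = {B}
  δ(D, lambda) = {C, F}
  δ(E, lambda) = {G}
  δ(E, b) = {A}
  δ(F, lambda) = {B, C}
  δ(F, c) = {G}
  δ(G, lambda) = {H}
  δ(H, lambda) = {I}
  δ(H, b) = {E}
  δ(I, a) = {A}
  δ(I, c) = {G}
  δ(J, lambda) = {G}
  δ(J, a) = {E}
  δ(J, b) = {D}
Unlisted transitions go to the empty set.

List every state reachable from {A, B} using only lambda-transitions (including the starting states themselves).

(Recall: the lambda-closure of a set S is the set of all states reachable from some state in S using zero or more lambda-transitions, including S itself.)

{A, B, E, G, H, I}

Start with {A, B}.
From B via lambda: add E.
From E via lambda: add G.
From G via lambda: add H.
From H via lambda: add I.
No new states can be added; the closed set is {A, B, E, G, H, I}.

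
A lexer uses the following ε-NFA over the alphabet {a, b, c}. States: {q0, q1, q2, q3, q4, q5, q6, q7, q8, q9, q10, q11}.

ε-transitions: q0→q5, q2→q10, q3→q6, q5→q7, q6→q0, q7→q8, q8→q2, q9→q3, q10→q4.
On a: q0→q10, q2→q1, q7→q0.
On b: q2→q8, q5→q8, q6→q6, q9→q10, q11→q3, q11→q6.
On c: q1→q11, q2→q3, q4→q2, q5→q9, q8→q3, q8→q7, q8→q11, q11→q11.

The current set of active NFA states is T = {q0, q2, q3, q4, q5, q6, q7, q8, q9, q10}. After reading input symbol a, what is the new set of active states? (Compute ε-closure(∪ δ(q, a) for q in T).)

q0 on a → {q10}.
q2 on a → {q1}.
q7 on a → {q0}.
No a-transition from q3, q4, q5, q6, q8, q9, q10.
Union after reading a: {q0, q1, q10}.
Now take the ε-closure:
From q0 via ε: add q5.
From q10 via ε: add q4.
From q5 via ε: add q7.
From q7 via ε: add q8.
From q8 via ε: add q2.
No new states can be added; the closed set is {q0, q1, q2, q4, q5, q7, q8, q10}.

{q0, q1, q2, q4, q5, q7, q8, q10}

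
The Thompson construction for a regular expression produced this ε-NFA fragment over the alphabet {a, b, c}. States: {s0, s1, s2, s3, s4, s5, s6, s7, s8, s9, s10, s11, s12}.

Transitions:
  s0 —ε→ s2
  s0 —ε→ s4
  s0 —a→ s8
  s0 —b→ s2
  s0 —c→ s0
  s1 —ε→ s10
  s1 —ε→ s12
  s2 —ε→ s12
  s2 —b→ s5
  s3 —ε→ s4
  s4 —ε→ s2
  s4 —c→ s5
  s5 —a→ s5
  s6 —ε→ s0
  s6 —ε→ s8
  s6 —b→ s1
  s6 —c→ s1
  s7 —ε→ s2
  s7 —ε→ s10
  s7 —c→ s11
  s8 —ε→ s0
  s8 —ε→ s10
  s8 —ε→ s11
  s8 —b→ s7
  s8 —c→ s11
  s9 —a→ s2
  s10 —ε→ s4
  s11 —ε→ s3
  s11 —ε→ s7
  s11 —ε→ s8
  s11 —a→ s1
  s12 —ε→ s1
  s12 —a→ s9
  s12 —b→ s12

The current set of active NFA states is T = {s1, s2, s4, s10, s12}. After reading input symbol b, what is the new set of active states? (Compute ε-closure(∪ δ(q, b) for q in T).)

{s1, s2, s4, s5, s10, s12}

s2 on b → {s5}.
s12 on b → {s12}.
No b-transition from s1, s4, s10.
Union after reading b: {s5, s12}.
Now take the ε-closure:
From s12 via ε: add s1.
From s1 via ε: add s10.
From s10 via ε: add s4.
From s4 via ε: add s2.
No new states can be added; the closed set is {s1, s2, s4, s5, s10, s12}.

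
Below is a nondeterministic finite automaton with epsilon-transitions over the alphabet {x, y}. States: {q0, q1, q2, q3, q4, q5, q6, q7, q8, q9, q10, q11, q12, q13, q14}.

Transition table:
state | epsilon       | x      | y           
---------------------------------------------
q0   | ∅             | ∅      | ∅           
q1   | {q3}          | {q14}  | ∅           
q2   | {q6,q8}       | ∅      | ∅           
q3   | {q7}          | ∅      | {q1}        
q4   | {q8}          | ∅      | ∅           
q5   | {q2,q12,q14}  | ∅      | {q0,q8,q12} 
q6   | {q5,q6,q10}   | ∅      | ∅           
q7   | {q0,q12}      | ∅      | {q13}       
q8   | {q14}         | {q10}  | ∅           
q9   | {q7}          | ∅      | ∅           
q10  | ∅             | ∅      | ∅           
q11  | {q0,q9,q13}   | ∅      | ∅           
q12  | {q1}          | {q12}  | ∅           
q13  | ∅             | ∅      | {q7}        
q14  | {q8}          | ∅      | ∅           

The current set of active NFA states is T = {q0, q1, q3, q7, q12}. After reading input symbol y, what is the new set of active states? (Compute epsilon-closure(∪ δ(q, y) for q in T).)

q3 on y → {q1}.
q7 on y → {q13}.
No y-transition from q0, q1, q12.
Union after reading y: {q1, q13}.
Now take the epsilon-closure:
From q1 via epsilon: add q3.
From q3 via epsilon: add q7.
From q7 via epsilon: add q0, q12.
No new states can be added; the closed set is {q0, q1, q3, q7, q12, q13}.

{q0, q1, q3, q7, q12, q13}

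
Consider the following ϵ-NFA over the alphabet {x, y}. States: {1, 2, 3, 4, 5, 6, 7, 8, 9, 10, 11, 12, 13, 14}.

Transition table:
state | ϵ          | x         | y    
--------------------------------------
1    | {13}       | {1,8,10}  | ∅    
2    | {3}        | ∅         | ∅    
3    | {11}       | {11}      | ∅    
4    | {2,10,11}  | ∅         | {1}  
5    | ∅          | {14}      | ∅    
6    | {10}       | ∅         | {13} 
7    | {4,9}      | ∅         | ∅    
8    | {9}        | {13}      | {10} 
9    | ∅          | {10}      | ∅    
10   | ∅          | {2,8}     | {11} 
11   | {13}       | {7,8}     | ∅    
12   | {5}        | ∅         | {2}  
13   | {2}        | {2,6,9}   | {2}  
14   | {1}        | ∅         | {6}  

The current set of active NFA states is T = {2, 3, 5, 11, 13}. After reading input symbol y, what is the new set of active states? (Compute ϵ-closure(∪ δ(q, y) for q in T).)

13 on y → {2}.
No y-transition from 2, 3, 5, 11.
Union after reading y: {2}.
Now take the ϵ-closure:
From 2 via ϵ: add 3.
From 3 via ϵ: add 11.
From 11 via ϵ: add 13.
No new states can be added; the closed set is {2, 3, 11, 13}.

{2, 3, 11, 13}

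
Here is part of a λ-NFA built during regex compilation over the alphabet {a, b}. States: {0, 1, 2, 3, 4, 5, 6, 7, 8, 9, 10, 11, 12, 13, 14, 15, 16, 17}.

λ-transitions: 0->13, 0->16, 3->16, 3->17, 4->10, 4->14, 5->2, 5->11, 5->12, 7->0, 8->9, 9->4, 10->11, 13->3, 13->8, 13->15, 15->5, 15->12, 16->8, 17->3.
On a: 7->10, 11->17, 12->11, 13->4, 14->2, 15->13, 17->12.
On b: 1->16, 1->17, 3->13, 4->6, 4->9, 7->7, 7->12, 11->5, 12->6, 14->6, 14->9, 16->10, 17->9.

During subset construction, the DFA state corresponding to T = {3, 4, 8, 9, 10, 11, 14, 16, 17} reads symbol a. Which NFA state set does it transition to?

11 on a → {17}.
14 on a → {2}.
17 on a → {12}.
No a-transition from 3, 4, 8, 9, 10, 16.
Union after reading a: {2, 12, 17}.
Now take the λ-closure:
From 17 via λ: add 3.
From 3 via λ: add 16.
From 16 via λ: add 8.
From 8 via λ: add 9.
From 9 via λ: add 4.
From 4 via λ: add 10, 14.
From 10 via λ: add 11.
No new states can be added; the closed set is {2, 3, 4, 8, 9, 10, 11, 12, 14, 16, 17}.

{2, 3, 4, 8, 9, 10, 11, 12, 14, 16, 17}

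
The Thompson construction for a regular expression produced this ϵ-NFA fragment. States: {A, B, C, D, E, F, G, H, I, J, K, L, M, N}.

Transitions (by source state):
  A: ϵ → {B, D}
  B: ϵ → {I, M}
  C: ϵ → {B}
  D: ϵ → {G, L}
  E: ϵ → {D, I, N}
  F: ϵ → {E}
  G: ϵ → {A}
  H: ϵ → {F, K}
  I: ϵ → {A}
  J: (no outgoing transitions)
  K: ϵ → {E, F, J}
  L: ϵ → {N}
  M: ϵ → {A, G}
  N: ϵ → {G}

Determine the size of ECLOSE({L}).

Start with {L}.
From L via ϵ: add N.
From N via ϵ: add G.
From G via ϵ: add A.
From A via ϵ: add B, D.
From B via ϵ: add I, M.
ϵ-closure = {A, B, D, G, I, L, M, N}, which has 8 states.

8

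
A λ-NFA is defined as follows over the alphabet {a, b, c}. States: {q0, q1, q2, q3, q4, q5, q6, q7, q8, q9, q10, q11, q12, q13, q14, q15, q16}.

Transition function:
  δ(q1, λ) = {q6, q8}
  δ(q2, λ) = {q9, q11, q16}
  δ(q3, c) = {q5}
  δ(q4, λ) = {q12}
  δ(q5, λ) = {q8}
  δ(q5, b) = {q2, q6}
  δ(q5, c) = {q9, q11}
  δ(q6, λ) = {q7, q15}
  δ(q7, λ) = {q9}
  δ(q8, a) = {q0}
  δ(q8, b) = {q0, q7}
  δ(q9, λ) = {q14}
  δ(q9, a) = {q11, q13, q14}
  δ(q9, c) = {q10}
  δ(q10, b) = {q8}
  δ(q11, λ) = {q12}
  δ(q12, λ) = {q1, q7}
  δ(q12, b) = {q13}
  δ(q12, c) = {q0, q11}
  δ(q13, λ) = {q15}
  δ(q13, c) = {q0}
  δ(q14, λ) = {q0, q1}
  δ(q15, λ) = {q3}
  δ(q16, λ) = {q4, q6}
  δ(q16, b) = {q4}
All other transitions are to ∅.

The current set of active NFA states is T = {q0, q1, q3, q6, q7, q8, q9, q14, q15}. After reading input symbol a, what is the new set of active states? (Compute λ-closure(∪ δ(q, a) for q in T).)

{q0, q1, q3, q6, q7, q8, q9, q11, q12, q13, q14, q15}

q8 on a → {q0}.
q9 on a → {q11, q13, q14}.
No a-transition from q0, q1, q3, q6, q7, q14, q15.
Union after reading a: {q0, q11, q13, q14}.
Now take the λ-closure:
From q11 via λ: add q12.
From q13 via λ: add q15.
From q14 via λ: add q1.
From q1 via λ: add q6, q8.
From q12 via λ: add q7.
From q15 via λ: add q3.
From q7 via λ: add q9.
No new states can be added; the closed set is {q0, q1, q3, q6, q7, q8, q9, q11, q12, q13, q14, q15}.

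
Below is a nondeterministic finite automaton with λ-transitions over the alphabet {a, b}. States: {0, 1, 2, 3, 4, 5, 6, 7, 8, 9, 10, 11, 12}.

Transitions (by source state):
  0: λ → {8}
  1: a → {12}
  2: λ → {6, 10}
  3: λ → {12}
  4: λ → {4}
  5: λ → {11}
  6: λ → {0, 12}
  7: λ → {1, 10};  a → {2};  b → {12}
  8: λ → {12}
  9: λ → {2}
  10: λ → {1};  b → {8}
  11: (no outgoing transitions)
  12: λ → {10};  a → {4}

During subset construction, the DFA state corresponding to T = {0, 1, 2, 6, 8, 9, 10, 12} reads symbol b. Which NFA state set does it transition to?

{1, 8, 10, 12}

10 on b → {8}.
No b-transition from 0, 1, 2, 6, 8, 9, 12.
Union after reading b: {8}.
Now take the λ-closure:
From 8 via λ: add 12.
From 12 via λ: add 10.
From 10 via λ: add 1.
No new states can be added; the closed set is {1, 8, 10, 12}.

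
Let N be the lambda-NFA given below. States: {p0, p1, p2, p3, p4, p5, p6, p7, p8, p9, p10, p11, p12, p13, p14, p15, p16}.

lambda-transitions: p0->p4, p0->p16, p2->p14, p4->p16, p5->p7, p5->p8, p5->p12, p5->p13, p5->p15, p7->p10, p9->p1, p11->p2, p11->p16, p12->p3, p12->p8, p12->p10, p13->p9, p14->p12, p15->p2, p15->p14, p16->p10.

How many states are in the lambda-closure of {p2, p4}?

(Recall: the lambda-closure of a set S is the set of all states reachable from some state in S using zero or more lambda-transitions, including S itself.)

Start with {p2, p4}.
From p2 via lambda: add p14.
From p4 via lambda: add p16.
From p14 via lambda: add p12.
From p16 via lambda: add p10.
From p12 via lambda: add p3, p8.
lambda-closure = {p2, p3, p4, p8, p10, p12, p14, p16}, which has 8 states.

8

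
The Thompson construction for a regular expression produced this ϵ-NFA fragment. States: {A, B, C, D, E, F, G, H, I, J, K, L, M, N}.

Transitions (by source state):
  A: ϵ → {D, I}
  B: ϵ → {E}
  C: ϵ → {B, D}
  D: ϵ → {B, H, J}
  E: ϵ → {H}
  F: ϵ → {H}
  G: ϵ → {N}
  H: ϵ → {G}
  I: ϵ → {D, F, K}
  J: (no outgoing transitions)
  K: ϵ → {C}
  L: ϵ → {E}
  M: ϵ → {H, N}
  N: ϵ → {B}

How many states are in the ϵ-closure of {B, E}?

Start with {B, E}.
From E via ϵ: add H.
From H via ϵ: add G.
From G via ϵ: add N.
ϵ-closure = {B, E, G, H, N}, which has 5 states.

5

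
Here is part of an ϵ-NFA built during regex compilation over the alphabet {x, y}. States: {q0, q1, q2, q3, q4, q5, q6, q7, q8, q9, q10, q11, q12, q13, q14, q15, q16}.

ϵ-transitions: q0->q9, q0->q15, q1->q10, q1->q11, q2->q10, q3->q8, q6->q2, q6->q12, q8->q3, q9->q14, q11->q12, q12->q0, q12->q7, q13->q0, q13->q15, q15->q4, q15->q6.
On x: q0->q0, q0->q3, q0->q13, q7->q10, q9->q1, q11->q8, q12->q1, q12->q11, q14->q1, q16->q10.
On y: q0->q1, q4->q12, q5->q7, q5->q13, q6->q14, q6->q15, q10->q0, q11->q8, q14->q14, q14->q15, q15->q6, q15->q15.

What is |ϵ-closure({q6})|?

Start with {q6}.
From q6 via ϵ: add q2, q12.
From q2 via ϵ: add q10.
From q12 via ϵ: add q0, q7.
From q0 via ϵ: add q9, q15.
From q9 via ϵ: add q14.
From q15 via ϵ: add q4.
ϵ-closure = {q0, q2, q4, q6, q7, q9, q10, q12, q14, q15}, which has 10 states.

10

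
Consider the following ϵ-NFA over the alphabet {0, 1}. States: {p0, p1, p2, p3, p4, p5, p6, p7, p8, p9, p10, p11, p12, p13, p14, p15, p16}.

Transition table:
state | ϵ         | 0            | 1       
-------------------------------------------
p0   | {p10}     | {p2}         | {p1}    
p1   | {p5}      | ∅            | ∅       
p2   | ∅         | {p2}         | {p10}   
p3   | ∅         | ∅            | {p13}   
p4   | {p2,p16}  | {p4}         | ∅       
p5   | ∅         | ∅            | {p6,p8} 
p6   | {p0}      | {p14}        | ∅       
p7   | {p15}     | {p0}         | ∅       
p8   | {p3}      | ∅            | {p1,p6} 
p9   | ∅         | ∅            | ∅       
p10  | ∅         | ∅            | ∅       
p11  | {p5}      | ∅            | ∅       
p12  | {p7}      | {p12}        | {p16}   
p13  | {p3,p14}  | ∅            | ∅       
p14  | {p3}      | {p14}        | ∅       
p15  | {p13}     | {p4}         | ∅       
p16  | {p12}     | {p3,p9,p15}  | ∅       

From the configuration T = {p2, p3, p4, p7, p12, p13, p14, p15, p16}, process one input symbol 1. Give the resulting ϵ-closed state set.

p2 on 1 → {p10}.
p3 on 1 → {p13}.
p12 on 1 → {p16}.
No 1-transition from p4, p7, p13, p14, p15, p16.
Union after reading 1: {p10, p13, p16}.
Now take the ϵ-closure:
From p13 via ϵ: add p3, p14.
From p16 via ϵ: add p12.
From p12 via ϵ: add p7.
From p7 via ϵ: add p15.
No new states can be added; the closed set is {p3, p7, p10, p12, p13, p14, p15, p16}.

{p3, p7, p10, p12, p13, p14, p15, p16}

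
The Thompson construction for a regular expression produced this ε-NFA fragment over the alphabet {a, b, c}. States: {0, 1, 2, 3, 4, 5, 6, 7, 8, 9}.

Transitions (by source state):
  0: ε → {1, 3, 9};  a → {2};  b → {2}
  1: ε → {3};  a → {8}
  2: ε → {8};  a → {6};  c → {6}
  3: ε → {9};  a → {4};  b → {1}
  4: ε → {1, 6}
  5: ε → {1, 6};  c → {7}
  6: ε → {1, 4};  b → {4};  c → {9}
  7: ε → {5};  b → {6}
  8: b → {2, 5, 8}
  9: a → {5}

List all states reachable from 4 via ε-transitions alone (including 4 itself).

Start with {4}.
From 4 via ε: add 1, 6.
From 1 via ε: add 3.
From 3 via ε: add 9.
No new states can be added; the closed set is {1, 3, 4, 6, 9}.

{1, 3, 4, 6, 9}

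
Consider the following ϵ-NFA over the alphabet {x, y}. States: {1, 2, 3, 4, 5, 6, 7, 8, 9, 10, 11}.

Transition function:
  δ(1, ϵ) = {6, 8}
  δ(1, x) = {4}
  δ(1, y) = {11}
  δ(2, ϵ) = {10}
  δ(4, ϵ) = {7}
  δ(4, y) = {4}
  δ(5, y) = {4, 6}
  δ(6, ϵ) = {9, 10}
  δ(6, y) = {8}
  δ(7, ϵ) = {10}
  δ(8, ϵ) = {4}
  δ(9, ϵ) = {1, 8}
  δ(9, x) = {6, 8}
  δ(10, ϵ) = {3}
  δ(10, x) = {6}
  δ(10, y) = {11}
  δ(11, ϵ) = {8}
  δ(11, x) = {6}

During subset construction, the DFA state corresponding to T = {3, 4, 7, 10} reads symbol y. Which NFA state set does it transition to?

4 on y → {4}.
10 on y → {11}.
No y-transition from 3, 7.
Union after reading y: {4, 11}.
Now take the ϵ-closure:
From 4 via ϵ: add 7.
From 11 via ϵ: add 8.
From 7 via ϵ: add 10.
From 10 via ϵ: add 3.
No new states can be added; the closed set is {3, 4, 7, 8, 10, 11}.

{3, 4, 7, 8, 10, 11}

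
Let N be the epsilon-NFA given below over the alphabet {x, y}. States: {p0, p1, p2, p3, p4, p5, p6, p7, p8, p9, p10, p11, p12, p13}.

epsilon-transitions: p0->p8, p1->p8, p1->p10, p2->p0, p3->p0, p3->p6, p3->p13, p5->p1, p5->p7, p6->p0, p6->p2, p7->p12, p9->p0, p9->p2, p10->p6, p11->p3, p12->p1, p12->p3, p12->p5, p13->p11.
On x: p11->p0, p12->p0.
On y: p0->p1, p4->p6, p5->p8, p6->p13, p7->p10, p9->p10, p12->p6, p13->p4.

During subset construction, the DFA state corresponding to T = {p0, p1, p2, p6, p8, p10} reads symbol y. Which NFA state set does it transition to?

p0 on y → {p1}.
p6 on y → {p13}.
No y-transition from p1, p2, p8, p10.
Union after reading y: {p1, p13}.
Now take the epsilon-closure:
From p1 via epsilon: add p8, p10.
From p13 via epsilon: add p11.
From p10 via epsilon: add p6.
From p11 via epsilon: add p3.
From p3 via epsilon: add p0.
From p6 via epsilon: add p2.
No new states can be added; the closed set is {p0, p1, p2, p3, p6, p8, p10, p11, p13}.

{p0, p1, p2, p3, p6, p8, p10, p11, p13}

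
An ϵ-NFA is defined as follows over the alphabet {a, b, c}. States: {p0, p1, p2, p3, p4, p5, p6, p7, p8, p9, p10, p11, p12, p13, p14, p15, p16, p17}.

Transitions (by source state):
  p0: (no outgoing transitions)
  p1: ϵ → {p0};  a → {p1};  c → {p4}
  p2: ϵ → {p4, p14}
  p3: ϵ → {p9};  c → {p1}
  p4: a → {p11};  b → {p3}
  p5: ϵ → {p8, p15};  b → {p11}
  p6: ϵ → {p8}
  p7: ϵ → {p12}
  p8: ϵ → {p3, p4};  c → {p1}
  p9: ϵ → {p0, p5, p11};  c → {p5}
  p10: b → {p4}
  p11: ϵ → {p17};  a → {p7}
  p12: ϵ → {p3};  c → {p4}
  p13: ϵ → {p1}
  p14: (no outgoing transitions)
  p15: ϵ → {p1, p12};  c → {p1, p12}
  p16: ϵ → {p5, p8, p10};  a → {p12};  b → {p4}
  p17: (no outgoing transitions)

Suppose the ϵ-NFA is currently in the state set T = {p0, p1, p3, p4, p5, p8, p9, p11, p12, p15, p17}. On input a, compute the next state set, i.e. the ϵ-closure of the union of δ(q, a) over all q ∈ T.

{p0, p1, p3, p4, p5, p7, p8, p9, p11, p12, p15, p17}

p1 on a → {p1}.
p4 on a → {p11}.
p11 on a → {p7}.
No a-transition from p0, p3, p5, p8, p9, p12, p15, p17.
Union after reading a: {p1, p7, p11}.
Now take the ϵ-closure:
From p1 via ϵ: add p0.
From p7 via ϵ: add p12.
From p11 via ϵ: add p17.
From p12 via ϵ: add p3.
From p3 via ϵ: add p9.
From p9 via ϵ: add p5.
From p5 via ϵ: add p8, p15.
From p8 via ϵ: add p4.
No new states can be added; the closed set is {p0, p1, p3, p4, p5, p7, p8, p9, p11, p12, p15, p17}.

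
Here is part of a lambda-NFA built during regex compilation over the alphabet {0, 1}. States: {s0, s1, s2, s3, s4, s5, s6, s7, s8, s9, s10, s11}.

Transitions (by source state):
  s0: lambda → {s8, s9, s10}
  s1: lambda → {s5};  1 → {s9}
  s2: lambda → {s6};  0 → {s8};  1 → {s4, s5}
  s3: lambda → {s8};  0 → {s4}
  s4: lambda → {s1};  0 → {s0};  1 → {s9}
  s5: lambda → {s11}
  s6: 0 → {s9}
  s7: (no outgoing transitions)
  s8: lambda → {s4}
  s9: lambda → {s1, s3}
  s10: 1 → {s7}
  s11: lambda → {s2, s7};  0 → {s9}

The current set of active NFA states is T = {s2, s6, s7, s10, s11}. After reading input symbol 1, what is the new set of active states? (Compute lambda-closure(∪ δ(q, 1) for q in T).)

{s1, s2, s4, s5, s6, s7, s11}

s2 on 1 → {s4, s5}.
s10 on 1 → {s7}.
No 1-transition from s6, s7, s11.
Union after reading 1: {s4, s5, s7}.
Now take the lambda-closure:
From s4 via lambda: add s1.
From s5 via lambda: add s11.
From s11 via lambda: add s2.
From s2 via lambda: add s6.
No new states can be added; the closed set is {s1, s2, s4, s5, s6, s7, s11}.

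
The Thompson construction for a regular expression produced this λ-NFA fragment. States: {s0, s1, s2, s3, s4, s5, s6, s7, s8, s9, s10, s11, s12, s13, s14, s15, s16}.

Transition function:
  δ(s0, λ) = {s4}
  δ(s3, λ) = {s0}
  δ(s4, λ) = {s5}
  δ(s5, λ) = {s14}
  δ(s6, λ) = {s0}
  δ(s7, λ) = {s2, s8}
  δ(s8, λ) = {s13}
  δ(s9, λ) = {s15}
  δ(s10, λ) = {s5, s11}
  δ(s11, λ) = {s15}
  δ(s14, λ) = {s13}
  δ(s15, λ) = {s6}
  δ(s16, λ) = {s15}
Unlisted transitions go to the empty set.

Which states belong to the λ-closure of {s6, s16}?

Start with {s6, s16}.
From s6 via λ: add s0.
From s16 via λ: add s15.
From s0 via λ: add s4.
From s4 via λ: add s5.
From s5 via λ: add s14.
From s14 via λ: add s13.
No new states can be added; the closed set is {s0, s4, s5, s6, s13, s14, s15, s16}.

{s0, s4, s5, s6, s13, s14, s15, s16}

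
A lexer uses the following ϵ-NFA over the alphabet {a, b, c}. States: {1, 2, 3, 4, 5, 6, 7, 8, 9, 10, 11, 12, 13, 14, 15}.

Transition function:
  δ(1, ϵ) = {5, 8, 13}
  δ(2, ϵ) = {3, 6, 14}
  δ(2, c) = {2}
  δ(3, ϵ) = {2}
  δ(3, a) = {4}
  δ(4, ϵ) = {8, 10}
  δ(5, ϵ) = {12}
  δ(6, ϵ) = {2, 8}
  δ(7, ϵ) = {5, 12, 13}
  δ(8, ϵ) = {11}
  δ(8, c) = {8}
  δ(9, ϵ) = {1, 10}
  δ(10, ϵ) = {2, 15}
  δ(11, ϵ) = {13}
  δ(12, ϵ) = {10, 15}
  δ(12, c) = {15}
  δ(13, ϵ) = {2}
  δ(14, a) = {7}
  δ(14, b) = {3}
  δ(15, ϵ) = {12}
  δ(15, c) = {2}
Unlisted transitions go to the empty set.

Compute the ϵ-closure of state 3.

{2, 3, 6, 8, 11, 13, 14}

Start with {3}.
From 3 via ϵ: add 2.
From 2 via ϵ: add 6, 14.
From 6 via ϵ: add 8.
From 8 via ϵ: add 11.
From 11 via ϵ: add 13.
No new states can be added; the closed set is {2, 3, 6, 8, 11, 13, 14}.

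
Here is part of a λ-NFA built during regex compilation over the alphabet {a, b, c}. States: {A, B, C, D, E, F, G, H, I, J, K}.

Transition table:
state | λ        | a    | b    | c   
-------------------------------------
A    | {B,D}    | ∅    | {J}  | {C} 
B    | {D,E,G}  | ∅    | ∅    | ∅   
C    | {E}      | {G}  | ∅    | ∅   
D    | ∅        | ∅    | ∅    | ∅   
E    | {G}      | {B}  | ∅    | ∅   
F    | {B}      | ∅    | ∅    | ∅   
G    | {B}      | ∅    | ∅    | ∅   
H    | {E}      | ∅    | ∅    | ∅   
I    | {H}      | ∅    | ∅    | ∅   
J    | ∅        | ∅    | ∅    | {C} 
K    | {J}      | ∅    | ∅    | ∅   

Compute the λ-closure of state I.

{B, D, E, G, H, I}

Start with {I}.
From I via λ: add H.
From H via λ: add E.
From E via λ: add G.
From G via λ: add B.
From B via λ: add D.
No new states can be added; the closed set is {B, D, E, G, H, I}.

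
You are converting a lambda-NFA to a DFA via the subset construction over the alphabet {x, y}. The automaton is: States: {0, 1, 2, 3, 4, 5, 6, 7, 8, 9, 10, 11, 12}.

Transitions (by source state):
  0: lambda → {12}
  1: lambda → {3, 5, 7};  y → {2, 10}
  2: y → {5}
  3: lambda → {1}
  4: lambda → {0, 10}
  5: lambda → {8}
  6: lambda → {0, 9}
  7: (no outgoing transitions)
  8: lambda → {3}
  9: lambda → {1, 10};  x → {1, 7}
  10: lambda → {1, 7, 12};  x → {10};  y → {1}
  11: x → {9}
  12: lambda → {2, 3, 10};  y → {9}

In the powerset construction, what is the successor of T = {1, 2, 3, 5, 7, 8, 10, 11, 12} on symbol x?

10 on x → {10}.
11 on x → {9}.
No x-transition from 1, 2, 3, 5, 7, 8, 12.
Union after reading x: {9, 10}.
Now take the lambda-closure:
From 9 via lambda: add 1.
From 10 via lambda: add 7, 12.
From 1 via lambda: add 3, 5.
From 12 via lambda: add 2.
From 5 via lambda: add 8.
No new states can be added; the closed set is {1, 2, 3, 5, 7, 8, 9, 10, 12}.

{1, 2, 3, 5, 7, 8, 9, 10, 12}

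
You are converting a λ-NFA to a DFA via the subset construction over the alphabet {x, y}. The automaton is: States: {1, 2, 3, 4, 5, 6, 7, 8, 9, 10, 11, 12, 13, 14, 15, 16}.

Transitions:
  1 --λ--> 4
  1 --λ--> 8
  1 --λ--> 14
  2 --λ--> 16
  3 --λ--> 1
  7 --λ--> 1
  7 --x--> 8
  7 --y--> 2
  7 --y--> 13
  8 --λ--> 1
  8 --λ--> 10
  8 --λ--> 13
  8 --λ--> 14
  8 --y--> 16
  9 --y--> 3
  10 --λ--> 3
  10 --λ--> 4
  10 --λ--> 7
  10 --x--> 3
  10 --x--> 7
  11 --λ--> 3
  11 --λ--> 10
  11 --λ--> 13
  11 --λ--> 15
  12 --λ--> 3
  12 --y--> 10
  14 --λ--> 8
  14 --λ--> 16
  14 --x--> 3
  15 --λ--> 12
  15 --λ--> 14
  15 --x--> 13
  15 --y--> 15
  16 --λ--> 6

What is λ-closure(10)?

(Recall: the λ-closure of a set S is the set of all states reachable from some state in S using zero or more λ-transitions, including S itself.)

Start with {10}.
From 10 via λ: add 3, 4, 7.
From 3 via λ: add 1.
From 1 via λ: add 8, 14.
From 8 via λ: add 13.
From 14 via λ: add 16.
From 16 via λ: add 6.
No new states can be added; the closed set is {1, 3, 4, 6, 7, 8, 10, 13, 14, 16}.

{1, 3, 4, 6, 7, 8, 10, 13, 14, 16}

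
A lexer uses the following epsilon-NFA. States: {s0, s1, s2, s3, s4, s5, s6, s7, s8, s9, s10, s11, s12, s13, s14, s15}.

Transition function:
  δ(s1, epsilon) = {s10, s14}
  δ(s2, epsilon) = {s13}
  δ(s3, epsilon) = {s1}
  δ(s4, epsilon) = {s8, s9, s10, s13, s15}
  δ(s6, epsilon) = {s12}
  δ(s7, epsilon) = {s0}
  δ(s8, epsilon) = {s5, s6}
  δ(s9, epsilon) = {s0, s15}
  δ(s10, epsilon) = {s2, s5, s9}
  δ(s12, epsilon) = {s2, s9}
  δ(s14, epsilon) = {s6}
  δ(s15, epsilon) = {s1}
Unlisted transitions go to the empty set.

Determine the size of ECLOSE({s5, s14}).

Start with {s5, s14}.
From s14 via epsilon: add s6.
From s6 via epsilon: add s12.
From s12 via epsilon: add s2, s9.
From s2 via epsilon: add s13.
From s9 via epsilon: add s0, s15.
From s15 via epsilon: add s1.
From s1 via epsilon: add s10.
epsilon-closure = {s0, s1, s2, s5, s6, s9, s10, s12, s13, s14, s15}, which has 11 states.

11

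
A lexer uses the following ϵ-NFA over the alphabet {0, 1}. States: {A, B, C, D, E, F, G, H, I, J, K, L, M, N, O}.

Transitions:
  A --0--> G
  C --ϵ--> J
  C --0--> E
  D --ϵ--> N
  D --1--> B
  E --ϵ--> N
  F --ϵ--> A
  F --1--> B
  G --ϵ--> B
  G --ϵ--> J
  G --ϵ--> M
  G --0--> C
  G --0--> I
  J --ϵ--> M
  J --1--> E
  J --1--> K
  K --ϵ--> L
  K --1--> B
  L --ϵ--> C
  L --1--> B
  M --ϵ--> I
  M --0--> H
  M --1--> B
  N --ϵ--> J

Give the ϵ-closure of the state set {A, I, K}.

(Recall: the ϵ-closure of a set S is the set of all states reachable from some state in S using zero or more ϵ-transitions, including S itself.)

Start with {A, I, K}.
From K via ϵ: add L.
From L via ϵ: add C.
From C via ϵ: add J.
From J via ϵ: add M.
No new states can be added; the closed set is {A, C, I, J, K, L, M}.

{A, C, I, J, K, L, M}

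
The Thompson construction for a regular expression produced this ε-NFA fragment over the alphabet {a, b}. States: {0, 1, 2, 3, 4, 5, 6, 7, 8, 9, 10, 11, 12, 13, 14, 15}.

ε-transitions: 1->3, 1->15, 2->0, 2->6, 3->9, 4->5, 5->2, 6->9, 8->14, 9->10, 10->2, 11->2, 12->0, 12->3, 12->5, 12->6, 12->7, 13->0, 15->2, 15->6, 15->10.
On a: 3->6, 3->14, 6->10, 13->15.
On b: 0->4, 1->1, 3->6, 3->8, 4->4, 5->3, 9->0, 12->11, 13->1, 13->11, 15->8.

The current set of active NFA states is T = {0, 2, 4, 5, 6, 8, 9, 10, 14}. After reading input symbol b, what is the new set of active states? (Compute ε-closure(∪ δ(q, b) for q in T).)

0 on b → {4}.
4 on b → {4}.
5 on b → {3}.
9 on b → {0}.
No b-transition from 2, 6, 8, 10, 14.
Union after reading b: {0, 3, 4}.
Now take the ε-closure:
From 3 via ε: add 9.
From 4 via ε: add 5.
From 5 via ε: add 2.
From 9 via ε: add 10.
From 2 via ε: add 6.
No new states can be added; the closed set is {0, 2, 3, 4, 5, 6, 9, 10}.

{0, 2, 3, 4, 5, 6, 9, 10}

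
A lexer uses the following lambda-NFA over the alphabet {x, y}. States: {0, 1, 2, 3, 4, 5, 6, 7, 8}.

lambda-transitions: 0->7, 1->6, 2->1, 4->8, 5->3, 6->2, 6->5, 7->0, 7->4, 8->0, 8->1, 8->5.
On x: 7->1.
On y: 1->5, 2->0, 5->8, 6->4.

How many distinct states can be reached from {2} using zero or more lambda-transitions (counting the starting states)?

5

Start with {2}.
From 2 via lambda: add 1.
From 1 via lambda: add 6.
From 6 via lambda: add 5.
From 5 via lambda: add 3.
lambda-closure = {1, 2, 3, 5, 6}, which has 5 states.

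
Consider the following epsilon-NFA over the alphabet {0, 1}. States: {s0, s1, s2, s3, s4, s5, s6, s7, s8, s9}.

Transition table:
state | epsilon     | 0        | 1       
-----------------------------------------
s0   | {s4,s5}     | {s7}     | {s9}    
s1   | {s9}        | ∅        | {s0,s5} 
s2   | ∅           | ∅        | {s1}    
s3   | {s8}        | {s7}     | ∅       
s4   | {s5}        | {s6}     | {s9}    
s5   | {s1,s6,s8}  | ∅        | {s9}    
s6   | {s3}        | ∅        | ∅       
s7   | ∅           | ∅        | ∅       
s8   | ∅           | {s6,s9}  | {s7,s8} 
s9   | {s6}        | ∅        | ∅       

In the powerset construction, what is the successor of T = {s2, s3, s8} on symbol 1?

{s1, s3, s6, s7, s8, s9}

s2 on 1 → {s1}.
s8 on 1 → {s7, s8}.
No 1-transition from s3.
Union after reading 1: {s1, s7, s8}.
Now take the epsilon-closure:
From s1 via epsilon: add s9.
From s9 via epsilon: add s6.
From s6 via epsilon: add s3.
No new states can be added; the closed set is {s1, s3, s6, s7, s8, s9}.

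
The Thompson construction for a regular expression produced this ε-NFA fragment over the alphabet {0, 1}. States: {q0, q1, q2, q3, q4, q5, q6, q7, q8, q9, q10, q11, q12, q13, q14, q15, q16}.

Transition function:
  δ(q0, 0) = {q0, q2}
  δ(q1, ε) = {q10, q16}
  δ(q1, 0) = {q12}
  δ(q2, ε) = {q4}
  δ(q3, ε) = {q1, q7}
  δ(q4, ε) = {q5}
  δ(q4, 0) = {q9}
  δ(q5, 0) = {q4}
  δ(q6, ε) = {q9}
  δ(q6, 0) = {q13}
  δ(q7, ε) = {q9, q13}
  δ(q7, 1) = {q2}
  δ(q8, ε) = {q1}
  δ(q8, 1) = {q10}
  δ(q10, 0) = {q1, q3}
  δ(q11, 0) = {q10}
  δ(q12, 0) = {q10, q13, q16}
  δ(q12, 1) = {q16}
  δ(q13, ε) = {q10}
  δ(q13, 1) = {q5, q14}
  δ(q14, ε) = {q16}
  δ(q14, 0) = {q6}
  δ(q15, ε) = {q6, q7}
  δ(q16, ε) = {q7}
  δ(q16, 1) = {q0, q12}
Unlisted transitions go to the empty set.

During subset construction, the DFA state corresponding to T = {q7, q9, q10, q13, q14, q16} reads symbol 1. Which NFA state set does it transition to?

{q0, q2, q4, q5, q7, q9, q10, q12, q13, q14, q16}

q7 on 1 → {q2}.
q13 on 1 → {q5, q14}.
q16 on 1 → {q0, q12}.
No 1-transition from q9, q10, q14.
Union after reading 1: {q0, q2, q5, q12, q14}.
Now take the ε-closure:
From q2 via ε: add q4.
From q14 via ε: add q16.
From q16 via ε: add q7.
From q7 via ε: add q9, q13.
From q13 via ε: add q10.
No new states can be added; the closed set is {q0, q2, q4, q5, q7, q9, q10, q12, q13, q14, q16}.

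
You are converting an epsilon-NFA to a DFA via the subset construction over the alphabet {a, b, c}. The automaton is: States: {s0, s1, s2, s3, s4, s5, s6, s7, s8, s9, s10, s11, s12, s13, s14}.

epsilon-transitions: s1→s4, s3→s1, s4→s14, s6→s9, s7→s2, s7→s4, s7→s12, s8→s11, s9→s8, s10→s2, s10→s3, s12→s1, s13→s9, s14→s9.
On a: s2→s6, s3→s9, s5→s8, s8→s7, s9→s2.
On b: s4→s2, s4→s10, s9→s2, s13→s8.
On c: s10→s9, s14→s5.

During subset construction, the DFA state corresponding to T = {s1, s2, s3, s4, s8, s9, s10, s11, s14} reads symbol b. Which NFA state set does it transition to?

{s1, s2, s3, s4, s8, s9, s10, s11, s14}

s4 on b → {s2, s10}.
s9 on b → {s2}.
No b-transition from s1, s2, s3, s8, s10, s11, s14.
Union after reading b: {s2, s10}.
Now take the epsilon-closure:
From s10 via epsilon: add s3.
From s3 via epsilon: add s1.
From s1 via epsilon: add s4.
From s4 via epsilon: add s14.
From s14 via epsilon: add s9.
From s9 via epsilon: add s8.
From s8 via epsilon: add s11.
No new states can be added; the closed set is {s1, s2, s3, s4, s8, s9, s10, s11, s14}.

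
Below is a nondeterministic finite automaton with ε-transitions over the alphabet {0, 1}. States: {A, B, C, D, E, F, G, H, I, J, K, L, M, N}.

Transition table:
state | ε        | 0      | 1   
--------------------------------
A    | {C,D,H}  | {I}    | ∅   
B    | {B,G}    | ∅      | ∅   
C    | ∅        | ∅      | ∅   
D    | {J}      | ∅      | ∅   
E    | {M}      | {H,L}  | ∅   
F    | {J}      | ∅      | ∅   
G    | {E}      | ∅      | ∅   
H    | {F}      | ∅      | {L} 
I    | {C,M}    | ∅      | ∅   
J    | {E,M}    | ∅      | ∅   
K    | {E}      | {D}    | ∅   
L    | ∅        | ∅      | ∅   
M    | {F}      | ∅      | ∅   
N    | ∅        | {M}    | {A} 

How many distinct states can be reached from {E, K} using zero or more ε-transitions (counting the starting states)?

Start with {E, K}.
From E via ε: add M.
From M via ε: add F.
From F via ε: add J.
ε-closure = {E, F, J, K, M}, which has 5 states.

5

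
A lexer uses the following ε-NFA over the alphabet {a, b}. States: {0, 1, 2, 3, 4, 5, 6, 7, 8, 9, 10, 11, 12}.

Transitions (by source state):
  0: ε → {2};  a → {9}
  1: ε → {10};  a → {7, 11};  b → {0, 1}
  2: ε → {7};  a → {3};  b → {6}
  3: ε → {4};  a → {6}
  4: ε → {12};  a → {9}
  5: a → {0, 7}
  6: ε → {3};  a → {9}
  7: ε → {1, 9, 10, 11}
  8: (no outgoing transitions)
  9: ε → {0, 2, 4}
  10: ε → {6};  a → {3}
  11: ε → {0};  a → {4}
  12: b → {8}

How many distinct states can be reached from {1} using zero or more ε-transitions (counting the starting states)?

6

Start with {1}.
From 1 via ε: add 10.
From 10 via ε: add 6.
From 6 via ε: add 3.
From 3 via ε: add 4.
From 4 via ε: add 12.
ε-closure = {1, 3, 4, 6, 10, 12}, which has 6 states.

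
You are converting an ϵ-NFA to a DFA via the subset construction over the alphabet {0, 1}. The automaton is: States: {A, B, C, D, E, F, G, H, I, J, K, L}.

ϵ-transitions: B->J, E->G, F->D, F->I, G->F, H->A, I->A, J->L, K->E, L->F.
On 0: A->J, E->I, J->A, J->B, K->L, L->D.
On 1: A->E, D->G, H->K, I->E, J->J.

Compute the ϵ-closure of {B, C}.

{A, B, C, D, F, I, J, L}

Start with {B, C}.
From B via ϵ: add J.
From J via ϵ: add L.
From L via ϵ: add F.
From F via ϵ: add D, I.
From I via ϵ: add A.
No new states can be added; the closed set is {A, B, C, D, F, I, J, L}.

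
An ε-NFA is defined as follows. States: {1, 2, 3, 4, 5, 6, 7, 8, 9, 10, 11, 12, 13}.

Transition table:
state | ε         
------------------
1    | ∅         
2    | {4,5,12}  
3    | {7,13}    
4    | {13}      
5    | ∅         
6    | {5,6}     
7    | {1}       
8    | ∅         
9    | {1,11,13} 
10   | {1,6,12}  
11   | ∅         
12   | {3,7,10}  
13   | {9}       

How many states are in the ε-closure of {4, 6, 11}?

7

Start with {4, 6, 11}.
From 4 via ε: add 13.
From 6 via ε: add 5.
From 13 via ε: add 9.
From 9 via ε: add 1.
ε-closure = {1, 4, 5, 6, 9, 11, 13}, which has 7 states.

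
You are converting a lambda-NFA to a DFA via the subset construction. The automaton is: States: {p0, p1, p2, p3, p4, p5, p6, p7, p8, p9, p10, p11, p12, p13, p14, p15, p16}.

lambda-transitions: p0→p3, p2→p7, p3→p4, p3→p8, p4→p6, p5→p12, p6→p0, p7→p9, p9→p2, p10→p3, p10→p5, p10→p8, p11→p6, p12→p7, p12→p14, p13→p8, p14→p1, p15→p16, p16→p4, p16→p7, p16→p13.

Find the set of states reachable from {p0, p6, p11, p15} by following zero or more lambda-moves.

{p0, p2, p3, p4, p6, p7, p8, p9, p11, p13, p15, p16}

Start with {p0, p6, p11, p15}.
From p0 via lambda: add p3.
From p15 via lambda: add p16.
From p3 via lambda: add p4, p8.
From p16 via lambda: add p7, p13.
From p7 via lambda: add p9.
From p9 via lambda: add p2.
No new states can be added; the closed set is {p0, p2, p3, p4, p6, p7, p8, p9, p11, p13, p15, p16}.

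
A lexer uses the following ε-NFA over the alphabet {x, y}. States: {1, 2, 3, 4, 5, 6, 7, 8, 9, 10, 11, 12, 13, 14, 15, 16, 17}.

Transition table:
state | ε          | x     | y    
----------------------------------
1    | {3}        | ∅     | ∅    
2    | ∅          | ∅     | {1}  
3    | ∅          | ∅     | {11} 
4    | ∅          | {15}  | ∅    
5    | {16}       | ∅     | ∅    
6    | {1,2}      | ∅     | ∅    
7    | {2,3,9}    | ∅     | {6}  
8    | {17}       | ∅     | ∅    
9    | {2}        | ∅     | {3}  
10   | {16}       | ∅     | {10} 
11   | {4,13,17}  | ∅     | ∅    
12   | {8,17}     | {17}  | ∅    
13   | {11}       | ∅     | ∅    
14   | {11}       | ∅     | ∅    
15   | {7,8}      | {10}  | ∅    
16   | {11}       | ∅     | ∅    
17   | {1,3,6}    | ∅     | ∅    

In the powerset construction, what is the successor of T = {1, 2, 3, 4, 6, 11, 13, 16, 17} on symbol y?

{1, 2, 3, 4, 6, 11, 13, 17}

2 on y → {1}.
3 on y → {11}.
No y-transition from 1, 4, 6, 11, 13, 16, 17.
Union after reading y: {1, 11}.
Now take the ε-closure:
From 1 via ε: add 3.
From 11 via ε: add 4, 13, 17.
From 17 via ε: add 6.
From 6 via ε: add 2.
No new states can be added; the closed set is {1, 2, 3, 4, 6, 11, 13, 17}.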